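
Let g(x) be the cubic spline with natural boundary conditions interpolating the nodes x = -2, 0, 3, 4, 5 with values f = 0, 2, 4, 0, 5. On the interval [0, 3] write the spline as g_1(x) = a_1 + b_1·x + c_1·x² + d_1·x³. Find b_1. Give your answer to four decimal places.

2.0608

With m_i denoting the second derivative at x_i, h_i = 2, 3, 1, 1, and Δ_i = (y_(i+1) − y_i)/h_i = 1, 2/3, -4, 5:
  2·m_0 + 10·m_1 + 3·m_2 = 6(Δ_1 - Δ_0) = -2
  3·m_1 + 8·m_2 + 1·m_3 = 6(Δ_2 - Δ_1) = -28
  1·m_2 + 4·m_3 + 1·m_4 = 6(Δ_3 - Δ_2) = 54
Natural end conditions: m_0 = m_4 = 0.
Solving: m_0 = 0, m_1 = 218/137, m_2 = -818/137, m_3 = 2054/137, m_4 = 0.
On [0, 3], with g_1(x) = a_1 + b_1·x + c_1·x² + d_1·x³: c_1 = m_1/2 = 109/137, d_1 = (m_2 - m_1)/(6h_1) = -518/1233, b_1 = Δ_1 - h_1(2m_1 + m_2)/6 = 847/411.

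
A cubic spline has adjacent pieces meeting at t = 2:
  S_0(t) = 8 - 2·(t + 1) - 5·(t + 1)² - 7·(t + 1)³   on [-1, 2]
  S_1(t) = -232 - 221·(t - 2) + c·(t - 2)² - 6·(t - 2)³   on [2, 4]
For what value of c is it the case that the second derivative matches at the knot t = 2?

-68

S_0''(t) = -10 - 42·(t + 1), so S_0''(2) = -136. On the right, S_1''(2) = 2c, so c = -68.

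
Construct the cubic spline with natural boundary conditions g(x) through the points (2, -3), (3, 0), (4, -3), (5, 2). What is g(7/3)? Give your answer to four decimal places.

Let σ_i = g''(x_i). Step sizes h_i = 1, 1, 1; slopes of the chords Δ_i = (y_(i+1) - y_i)/h_i = 3, -3, 5.
  1·σ_0 + 4·σ_1 + 1·σ_2 = 6(Δ_1 - Δ_0) = -36
  1·σ_1 + 4·σ_2 + 1·σ_3 = 6(Δ_2 - Δ_1) = 48
Natural end conditions: σ_0 = σ_3 = 0.
Hence σ_0 = 0, σ_1 = -64/5, σ_2 = 76/5, σ_3 = 0.
On [2, 3], g(x) = -3 + 77/15·(x - 2) + 0·(x - 2)² - 32/15·(x - 2)³.
With (x - 2) = 1/3: g(7/3) = -554/405.

-1.3679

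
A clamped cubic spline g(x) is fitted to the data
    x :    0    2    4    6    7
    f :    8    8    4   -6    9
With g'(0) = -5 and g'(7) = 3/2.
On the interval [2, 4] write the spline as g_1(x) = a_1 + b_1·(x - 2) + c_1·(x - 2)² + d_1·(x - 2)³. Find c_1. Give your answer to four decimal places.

With m_i denoting the second derivative at x_i, h_i = 2, 2, 2, 1, and Δ_i = (y_(i+1) − y_i)/h_i = 0, -2, -5, 15:
  2·m_0 + 8·m_1 + 2·m_2 = 6(Δ_1 - Δ_0) = -12
  2·m_1 + 8·m_2 + 2·m_3 = 6(Δ_2 - Δ_1) = -18
  2·m_2 + 6·m_3 + 1·m_4 = 6(Δ_3 - Δ_2) = 120
Clamped end conditions give two more equations: 2h_0·m_0 + h_0·m_1 = 6(Δ_0 - g'(0)) = 30 and h_3·m_3 + 2h_3·m_4 = 6(g'(7) - Δ_3) = -81.
Hence m_0 = 685/86, m_1 = -40/43, m_2 = -881/86, m_3 = 1415/43, m_4 = -2449/43.
On [2, 4], with g_1(x) = a_1 + b_1·(x - 2) + c_1·(x - 2)² + d_1·(x - 2)³: c_1 = m_1/2 = -20/43, d_1 = (m_2 - m_1)/(6h_1) = -267/344, b_1 = Δ_1 - h_1(2m_1 + m_2)/6 = 175/86.

-0.4651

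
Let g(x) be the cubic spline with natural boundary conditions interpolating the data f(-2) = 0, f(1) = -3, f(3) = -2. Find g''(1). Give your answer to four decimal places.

0.9000

Put M_i = g'' at the i-th knot. Here h = (3, 2) and Δ = (-1, 1/2), so the interior equations h_(i-1)·M_(i-1) + 2(h_(i-1)+h_i)·M_i + h_i·M_(i+1) = 6(Δ_i − Δ_(i-1)) read
  3·M_0 + 10·M_1 + 2·M_2 = 6(Δ_1 - Δ_0) = 9
Natural end conditions: M_0 = M_2 = 0.
Solving the tridiagonal system: M_0 = 0, M_1 = 9/10, M_2 = 0.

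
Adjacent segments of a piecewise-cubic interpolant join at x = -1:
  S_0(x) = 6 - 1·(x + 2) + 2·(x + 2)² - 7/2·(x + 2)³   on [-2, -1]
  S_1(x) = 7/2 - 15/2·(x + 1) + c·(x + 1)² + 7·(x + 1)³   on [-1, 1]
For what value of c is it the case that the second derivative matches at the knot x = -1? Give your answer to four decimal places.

S_0''(x) = 4 - 21·(x + 2), so S_0''(-1) = -17. On the right, S_1''(-1) = 2c, so c = -17/2.

-8.5000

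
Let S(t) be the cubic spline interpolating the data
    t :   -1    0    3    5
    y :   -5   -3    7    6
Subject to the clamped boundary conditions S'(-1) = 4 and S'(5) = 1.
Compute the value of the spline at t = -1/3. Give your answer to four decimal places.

-3.5024

Let σ_i = S''(x_i). Step sizes h_i = 1, 3, 2; slopes of the chords Δ_i = (y_(i+1) - y_i)/h_i = 2, 10/3, -1/2.
  1·σ_0 + 8·σ_1 + 3·σ_2 = 6(Δ_1 - Δ_0) = 8
  3·σ_1 + 10·σ_2 + 2·σ_3 = 6(Δ_2 - Δ_1) = -23
Clamped end conditions give two more equations: 2h_0·σ_0 + h_0·σ_1 = 6(Δ_0 - S'(-1)) = -12 and h_2·σ_2 + 2h_2·σ_3 = 6(S'(5) - Δ_2) = 9.
Solving the tridiagonal system: σ_0 = -607/78, σ_1 = 139/39, σ_2 = -331/78, σ_3 = 341/78.
On [-1, 0], S(t) = -5 + 4·(t + 1) - 607/156·(t + 1)² + 295/156·(t + 1)³.
With (t + 1) = 2/3: S(-1/3) = -3688/1053.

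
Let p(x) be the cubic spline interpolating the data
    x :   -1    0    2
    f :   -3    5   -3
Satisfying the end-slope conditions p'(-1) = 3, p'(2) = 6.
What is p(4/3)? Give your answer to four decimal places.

Write M_i for p''(x_i). With h_i = 1, 2 and divided differences Δ_i = 8, -4, the continuity of p' gives the tridiagonal system
  1·M_0 + 6·M_1 + 2·M_2 = 6(Δ_1 - Δ_0) = -72
Clamped end conditions give two more equations: 2h_0·M_0 + h_0·M_1 = 6(Δ_0 - p'(-1)) = 30 and h_1·M_1 + 2h_1·M_2 = 6(p'(2) - Δ_1) = 60.
Hence M_0 = 28, M_1 = -26, M_2 = 28.
On [0, 2], p(x) = 5 + 4·x - 13·x² + 9/2·x³.
With x = 4/3: p(4/3) = -19/9.

-2.1111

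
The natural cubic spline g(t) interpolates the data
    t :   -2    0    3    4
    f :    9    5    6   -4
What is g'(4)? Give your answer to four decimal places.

With m_i denoting the second derivative at x_i, h_i = 2, 3, 1, and Δ_i = (y_(i+1) − y_i)/h_i = -2, 1/3, -10:
  2·m_0 + 10·m_1 + 3·m_2 = 6(Δ_1 - Δ_0) = 14
  3·m_1 + 8·m_2 + 1·m_3 = 6(Δ_2 - Δ_1) = -62
Natural end conditions: m_0 = m_3 = 0.
Solving: m_0 = 0, m_1 = 298/71, m_2 = -662/71, m_3 = 0.
On [3, 4], g'(t) = b_2 + 2c_2·(t - 3) + 3d_2·(t - 3)² with b_2 = Δ_2 - h_2(2m_2 + m_3)/6 = -1468/213, c_2 = m_2/2 = -331/71, d_2 = (m_3 - m_2)/(6h_2) = 331/213. So g'(4) = -2461/213.

-11.5540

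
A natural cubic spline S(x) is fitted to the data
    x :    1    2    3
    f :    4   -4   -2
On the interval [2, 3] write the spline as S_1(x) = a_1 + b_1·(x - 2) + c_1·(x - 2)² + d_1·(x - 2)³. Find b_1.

Write σ_i for S''(x_i). With h_i = 1, 1 and divided differences Δ_i = -8, 2, the continuity of S' gives the tridiagonal system
  1·σ_0 + 4·σ_1 + 1·σ_2 = 6(Δ_1 - Δ_0) = 60
Natural end conditions: σ_0 = σ_2 = 0.
Solving the tridiagonal system: σ_0 = 0, σ_1 = 15, σ_2 = 0.
On [2, 3], with S_1(x) = a_1 + b_1·(x - 2) + c_1·(x - 2)² + d_1·(x - 2)³: c_1 = σ_1/2 = 15/2, d_1 = (σ_2 - σ_1)/(6h_1) = -5/2, b_1 = Δ_1 - h_1(2σ_1 + σ_2)/6 = -3.

-3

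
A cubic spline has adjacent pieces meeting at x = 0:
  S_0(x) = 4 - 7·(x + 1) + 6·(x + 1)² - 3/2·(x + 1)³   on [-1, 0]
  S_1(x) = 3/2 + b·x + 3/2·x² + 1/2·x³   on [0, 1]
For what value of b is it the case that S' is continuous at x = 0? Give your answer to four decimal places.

S_0'(x) = -7 + 12·(x + 1) - 9/2·(x + 1)², so S_0'(0) = 1/2. On the right, S_1'(0) = b, so b = 1/2.

0.5000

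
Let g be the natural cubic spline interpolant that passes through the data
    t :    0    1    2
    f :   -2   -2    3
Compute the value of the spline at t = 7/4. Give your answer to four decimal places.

1.4570

Write M_i for g''(x_i). With h_i = 1, 1 and divided differences Δ_i = 0, 5, the continuity of g' gives the tridiagonal system
  1·M_0 + 4·M_1 + 1·M_2 = 6(Δ_1 - Δ_0) = 30
Natural end conditions: M_0 = M_2 = 0.
Solving the tridiagonal system: M_0 = 0, M_1 = 15/2, M_2 = 0.
On [1, 2], g(t) = -2 + 5/2·(t - 1) + 15/4·(t - 1)² - 5/4·(t - 1)³.
With (t - 1) = 3/4: g(7/4) = 373/256.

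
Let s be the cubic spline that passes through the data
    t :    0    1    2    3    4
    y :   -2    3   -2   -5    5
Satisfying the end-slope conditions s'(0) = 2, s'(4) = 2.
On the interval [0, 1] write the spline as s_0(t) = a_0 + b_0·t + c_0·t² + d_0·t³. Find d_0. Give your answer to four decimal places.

-6.4821

Let m_i = s''(x_i). Step sizes h_i = 1, 1, 1, 1; slopes of the chords Δ_i = (y_(i+1) - y_i)/h_i = 5, -5, -3, 10.
  1·m_0 + 4·m_1 + 1·m_2 = 6(Δ_1 - Δ_0) = -60
  1·m_1 + 4·m_2 + 1·m_3 = 6(Δ_2 - Δ_1) = 12
  1·m_2 + 4·m_3 + 1·m_4 = 6(Δ_3 - Δ_2) = 78
Clamped end conditions give two more equations: 2h_0·m_0 + h_0·m_1 = 6(Δ_0 - s'(0)) = 18 and h_3·m_3 + 2h_3·m_4 = 6(s'(4) - Δ_3) = -48.
Hence m_0 = 531/28, m_1 = -279/14, m_2 = 3/4, m_3 = 405/14, m_4 = -1077/28.
On [0, 1], with s_0(t) = a_0 + b_0·t + c_0·t² + d_0·t³: c_0 = m_0/2 = 531/56, d_0 = (m_1 - m_0)/(6h_0) = -363/56, b_0 = Δ_0 - h_0(2m_0 + m_1)/6 = 2.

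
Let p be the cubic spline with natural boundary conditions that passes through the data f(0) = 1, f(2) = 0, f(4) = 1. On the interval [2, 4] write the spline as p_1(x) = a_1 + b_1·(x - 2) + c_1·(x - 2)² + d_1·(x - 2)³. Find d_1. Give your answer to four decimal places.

With M_i denoting the second derivative at x_i, h_i = 2, 2, and Δ_i = (y_(i+1) − y_i)/h_i = -1/2, 1/2:
  2·M_0 + 8·M_1 + 2·M_2 = 6(Δ_1 - Δ_0) = 6
Natural end conditions: M_0 = M_2 = 0.
Solving the tridiagonal system: M_0 = 0, M_1 = 3/4, M_2 = 0.
On [2, 4], with p_1(x) = a_1 + b_1·(x - 2) + c_1·(x - 2)² + d_1·(x - 2)³: c_1 = M_1/2 = 3/8, d_1 = (M_2 - M_1)/(6h_1) = -1/16, b_1 = Δ_1 - h_1(2M_1 + M_2)/6 = 0.

-0.0625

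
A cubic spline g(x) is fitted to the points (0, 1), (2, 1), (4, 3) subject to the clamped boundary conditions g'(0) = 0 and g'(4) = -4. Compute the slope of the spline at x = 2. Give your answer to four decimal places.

Put M_i = g'' at the i-th knot. Here h = (2, 2) and Δ = (0, 1), so the interior equations h_(i-1)·M_(i-1) + 2(h_(i-1)+h_i)·M_i + h_i·M_(i+1) = 6(Δ_i − Δ_(i-1)) read
  2·M_0 + 8·M_1 + 2·M_2 = 6(Δ_1 - Δ_0) = 6
Clamped end conditions give two more equations: 2h_0·M_0 + h_0·M_1 = 6(Δ_0 - g'(0)) = 0 and h_1·M_1 + 2h_1·M_2 = 6(g'(4) - Δ_1) = -30.
Solving: M_0 = -7/4, M_1 = 7/2, M_2 = -37/4.
On [2, 4], g'(x) = b_1 + 2c_1·(x - 2) + 3d_1·(x - 2)² with b_1 = Δ_1 - h_1(2M_1 + M_2)/6 = 7/4, c_1 = M_1/2 = 7/4, d_1 = (M_2 - M_1)/(6h_1) = -17/16. So g'(2) = 7/4.

1.7500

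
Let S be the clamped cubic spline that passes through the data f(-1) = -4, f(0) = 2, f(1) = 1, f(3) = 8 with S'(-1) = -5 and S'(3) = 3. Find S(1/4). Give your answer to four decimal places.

2.6737

Let M_i = S''(x_i). Step sizes h_i = 1, 1, 2; slopes of the chords Δ_i = (y_(i+1) - y_i)/h_i = 6, -1, 7/2.
  1·M_0 + 4·M_1 + 1·M_2 = 6(Δ_1 - Δ_0) = -42
  1·M_1 + 6·M_2 + 2·M_3 = 6(Δ_2 - Δ_1) = 27
Clamped end conditions give two more equations: 2h_0·M_0 + h_0·M_1 = 6(Δ_0 - S'(-1)) = 66 and h_2·M_2 + 2h_2·M_3 = 6(S'(3) - Δ_2) = -3.
Solving the tridiagonal system: M_0 = 995/22, M_1 = -269/11, M_2 = 233/22, M_3 = -133/22.
On [0, 1], S(x) = 2 + 237/44·x - 269/22·x² + 257/44·x³.
With x = 1/4: S(1/4) = 7529/2816.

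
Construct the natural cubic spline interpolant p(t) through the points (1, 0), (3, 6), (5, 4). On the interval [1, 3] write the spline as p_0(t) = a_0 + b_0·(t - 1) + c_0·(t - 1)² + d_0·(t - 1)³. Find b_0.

4

Write M_i for p''(x_i). With h_i = 2, 2 and divided differences Δ_i = 3, -1, the continuity of p' gives the tridiagonal system
  2·M_0 + 8·M_1 + 2·M_2 = 6(Δ_1 - Δ_0) = -24
Natural end conditions: M_0 = M_2 = 0.
Solving the tridiagonal system: M_0 = 0, M_1 = -3, M_2 = 0.
On [1, 3], with p_0(t) = a_0 + b_0·(t - 1) + c_0·(t - 1)² + d_0·(t - 1)³: c_0 = M_0/2 = 0, d_0 = (M_1 - M_0)/(6h_0) = -1/4, b_0 = Δ_0 - h_0(2M_0 + M_1)/6 = 4.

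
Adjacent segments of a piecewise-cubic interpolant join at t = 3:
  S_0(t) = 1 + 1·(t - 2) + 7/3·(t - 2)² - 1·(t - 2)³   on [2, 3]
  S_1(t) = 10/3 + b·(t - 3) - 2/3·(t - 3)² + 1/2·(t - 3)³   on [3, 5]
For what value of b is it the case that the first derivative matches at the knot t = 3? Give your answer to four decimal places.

S_0'(t) = 1 + 14/3·(t - 2) - 3·(t - 2)², so S_0'(3) = 8/3. On the right, S_1'(3) = b, so b = 8/3.

2.6667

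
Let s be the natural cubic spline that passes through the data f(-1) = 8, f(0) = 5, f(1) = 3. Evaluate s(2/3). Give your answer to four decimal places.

3.5926

Write m_i for s''(x_i). With h_i = 1, 1 and divided differences Δ_i = -3, -2, the continuity of s' gives the tridiagonal system
  1·m_0 + 4·m_1 + 1·m_2 = 6(Δ_1 - Δ_0) = 6
Natural end conditions: m_0 = m_2 = 0.
Hence m_0 = 0, m_1 = 3/2, m_2 = 0.
On [0, 1], s(x) = 5 - 5/2·x + 3/4·x² - 1/4·x³.
With x = 2/3: s(2/3) = 97/27.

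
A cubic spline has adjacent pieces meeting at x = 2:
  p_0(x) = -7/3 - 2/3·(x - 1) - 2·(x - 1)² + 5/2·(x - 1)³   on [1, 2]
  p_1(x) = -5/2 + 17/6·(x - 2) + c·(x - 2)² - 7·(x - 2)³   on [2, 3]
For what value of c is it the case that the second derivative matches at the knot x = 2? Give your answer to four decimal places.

p_0''(x) = -4 + 15·(x - 1), so p_0''(2) = 11. On the right, p_1''(2) = 2c, so c = 11/2.

5.5000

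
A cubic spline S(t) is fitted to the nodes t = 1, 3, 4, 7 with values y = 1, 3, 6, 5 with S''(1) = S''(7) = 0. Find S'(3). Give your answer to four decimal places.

2.6454

Let M_i = S''(x_i). Step sizes h_i = 2, 1, 3; slopes of the chords Δ_i = (y_(i+1) - y_i)/h_i = 1, 3, -1/3.
  2·M_0 + 6·M_1 + 1·M_2 = 6(Δ_1 - Δ_0) = 12
  1·M_1 + 8·M_2 + 3·M_3 = 6(Δ_2 - Δ_1) = -20
Natural end conditions: M_0 = M_3 = 0.
Forward elimination and back-substitution give M_0 = 0, M_1 = 116/47, M_2 = -132/47, M_3 = 0.
On [3, 4], S'(t) = b_1 + 2c_1·(t - 3) + 3d_1·(t - 3)² with b_1 = Δ_1 - h_1(2M_1 + M_2)/6 = 373/141, c_1 = M_1/2 = 58/47, d_1 = (M_2 - M_1)/(6h_1) = -124/141. So S'(3) = 373/141.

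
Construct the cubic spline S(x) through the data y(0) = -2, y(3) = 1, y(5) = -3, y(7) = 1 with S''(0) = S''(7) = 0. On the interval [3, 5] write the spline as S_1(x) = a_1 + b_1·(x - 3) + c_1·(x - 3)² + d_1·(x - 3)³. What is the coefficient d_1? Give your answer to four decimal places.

0.5132

Let M_i = S''(x_i). Step sizes h_i = 3, 2, 2; slopes of the chords Δ_i = (y_(i+1) - y_i)/h_i = 1, -2, 2.
  3·M_0 + 10·M_1 + 2·M_2 = 6(Δ_1 - Δ_0) = -18
  2·M_1 + 8·M_2 + 2·M_3 = 6(Δ_2 - Δ_1) = 24
Natural end conditions: M_0 = M_3 = 0.
Hence M_0 = 0, M_1 = -48/19, M_2 = 69/19, M_3 = 0.
On [3, 5], with S_1(x) = a_1 + b_1·(x - 3) + c_1·(x - 3)² + d_1·(x - 3)³: c_1 = M_1/2 = -24/19, d_1 = (M_2 - M_1)/(6h_1) = 39/76, b_1 = Δ_1 - h_1(2M_1 + M_2)/6 = -29/19.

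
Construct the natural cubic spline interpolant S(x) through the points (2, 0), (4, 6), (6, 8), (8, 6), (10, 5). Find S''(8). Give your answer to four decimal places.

0.7232

With M_i denoting the second derivative at x_i, h_i = 2, 2, 2, 2, and Δ_i = (y_(i+1) − y_i)/h_i = 3, 1, -1, -1/2:
  2·M_0 + 8·M_1 + 2·M_2 = 6(Δ_1 - Δ_0) = -12
  2·M_1 + 8·M_2 + 2·M_3 = 6(Δ_2 - Δ_1) = -12
  2·M_2 + 8·M_3 + 2·M_4 = 6(Δ_3 - Δ_2) = 3
Natural end conditions: M_0 = M_4 = 0.
Solving: M_0 = 0, M_1 = -129/112, M_2 = -39/28, M_3 = 81/112, M_4 = 0.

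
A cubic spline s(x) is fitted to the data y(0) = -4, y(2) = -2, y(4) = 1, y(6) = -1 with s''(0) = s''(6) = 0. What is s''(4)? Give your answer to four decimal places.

Let M_i = s''(x_i). Step sizes h_i = 2, 2, 2; slopes of the chords Δ_i = (y_(i+1) - y_i)/h_i = 1, 3/2, -1.
  2·M_0 + 8·M_1 + 2·M_2 = 6(Δ_1 - Δ_0) = 3
  2·M_1 + 8·M_2 + 2·M_3 = 6(Δ_2 - Δ_1) = -15
Natural end conditions: M_0 = M_3 = 0.
Solving: M_0 = 0, M_1 = 9/10, M_2 = -21/10, M_3 = 0.

-2.1000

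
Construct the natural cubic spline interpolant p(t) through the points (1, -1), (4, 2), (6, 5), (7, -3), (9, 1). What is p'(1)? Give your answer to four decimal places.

-0.3942

With σ_i denoting the second derivative at x_i, h_i = 3, 2, 1, 2, and Δ_i = (y_(i+1) − y_i)/h_i = 1, 3/2, -8, 2:
  3·σ_0 + 10·σ_1 + 2·σ_2 = 6(Δ_1 - Δ_0) = 3
  2·σ_1 + 6·σ_2 + 1·σ_3 = 6(Δ_2 - Δ_1) = -57
  1·σ_2 + 6·σ_3 + 2·σ_4 = 6(Δ_3 - Δ_2) = 60
Natural end conditions: σ_0 = σ_4 = 0.
Hence σ_0 = 0, σ_1 = 909/326, σ_2 = -2028/163, σ_3 = 1968/163, σ_4 = 0.
On [1, 4], p'(t) = b_0 + 2c_0·(t - 1) + 3d_0·(t - 1)² with b_0 = Δ_0 - h_0(2σ_0 + σ_1)/6 = -257/652, c_0 = σ_0/2 = 0, d_0 = (σ_1 - σ_0)/(6h_0) = 101/652. So p'(1) = -257/652.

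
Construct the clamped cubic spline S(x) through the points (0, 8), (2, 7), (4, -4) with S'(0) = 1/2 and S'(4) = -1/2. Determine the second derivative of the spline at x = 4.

11

Let m_i = S''(x_i). Step sizes h_i = 2, 2; slopes of the chords Δ_i = (y_(i+1) - y_i)/h_i = -1/2, -11/2.
  2·m_0 + 8·m_1 + 2·m_2 = 6(Δ_1 - Δ_0) = -30
Clamped end conditions give two more equations: 2h_0·m_0 + h_0·m_1 = 6(Δ_0 - S'(0)) = -6 and h_1·m_1 + 2h_1·m_2 = 6(S'(4) - Δ_1) = 30.
Solving the tridiagonal system: m_0 = 2, m_1 = -7, m_2 = 11.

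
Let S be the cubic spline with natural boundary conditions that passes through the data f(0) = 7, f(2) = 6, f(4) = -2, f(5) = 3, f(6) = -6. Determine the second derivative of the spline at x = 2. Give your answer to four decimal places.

Write m_i for S''(x_i). With h_i = 2, 2, 1, 1 and divided differences Δ_i = -1/2, -4, 5, -9, the continuity of S' gives the tridiagonal system
  2·m_0 + 8·m_1 + 2·m_2 = 6(Δ_1 - Δ_0) = -21
  2·m_1 + 6·m_2 + 1·m_3 = 6(Δ_2 - Δ_1) = 54
  1·m_2 + 4·m_3 + 1·m_4 = 6(Δ_3 - Δ_2) = -84
Natural end conditions: m_0 = m_4 = 0.
Solving the tridiagonal system: m_0 = 0, m_1 = -361/56, m_2 = 107/7, m_3 = -695/28, m_4 = 0.

-6.4464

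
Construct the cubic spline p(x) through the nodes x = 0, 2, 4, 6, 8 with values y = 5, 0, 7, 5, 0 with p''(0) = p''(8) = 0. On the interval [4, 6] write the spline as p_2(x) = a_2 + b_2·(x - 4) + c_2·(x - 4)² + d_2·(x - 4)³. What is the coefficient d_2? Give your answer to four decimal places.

Write M_i for p''(x_i). With h_i = 2, 2, 2, 2 and divided differences Δ_i = -5/2, 7/2, -1, -5/2, the continuity of p' gives the tridiagonal system
  2·M_0 + 8·M_1 + 2·M_2 = 6(Δ_1 - Δ_0) = 36
  2·M_1 + 8·M_2 + 2·M_3 = 6(Δ_2 - Δ_1) = -27
  2·M_2 + 8·M_3 + 2·M_4 = 6(Δ_3 - Δ_2) = -9
Natural end conditions: M_0 = M_4 = 0.
Forward elimination and back-substitution give M_0 = 0, M_1 = 639/112, M_2 = -135/28, M_3 = 9/112, M_4 = 0.
On [4, 6], with p_2(x) = a_2 + b_2·(x - 4) + c_2·(x - 4)² + d_2·(x - 4)³: c_2 = M_2/2 = -135/56, d_2 = (M_3 - M_2)/(6h_2) = 183/448, b_2 = Δ_2 - h_2(2M_2 + M_3)/6 = 35/16.

0.4085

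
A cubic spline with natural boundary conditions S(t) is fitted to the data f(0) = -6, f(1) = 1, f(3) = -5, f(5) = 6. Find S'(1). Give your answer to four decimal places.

2.5909

Write m_i for S''(x_i). With h_i = 1, 2, 2 and divided differences Δ_i = 7, -3, 11/2, the continuity of S' gives the tridiagonal system
  1·m_0 + 6·m_1 + 2·m_2 = 6(Δ_1 - Δ_0) = -60
  2·m_1 + 8·m_2 + 2·m_3 = 6(Δ_2 - Δ_1) = 51
Natural end conditions: m_0 = m_3 = 0.
Solving the tridiagonal system: m_0 = 0, m_1 = -291/22, m_2 = 213/22, m_3 = 0.
On [1, 3], S'(t) = b_1 + 2c_1·(t - 1) + 3d_1·(t - 1)² with b_1 = Δ_1 - h_1(2m_1 + m_2)/6 = 57/22, c_1 = m_1/2 = -291/44, d_1 = (m_2 - m_1)/(6h_1) = 21/11. So S'(1) = 57/22.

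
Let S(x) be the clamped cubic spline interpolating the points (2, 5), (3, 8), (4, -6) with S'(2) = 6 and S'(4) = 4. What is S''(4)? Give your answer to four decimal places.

Put m_i = S'' at the i-th knot. Here h = (1, 1) and Δ = (3, -14), so the interior equations h_(i-1)·m_(i-1) + 2(h_(i-1)+h_i)·m_i + h_i·m_(i+1) = 6(Δ_i − Δ_(i-1)) read
  1·m_0 + 4·m_1 + 1·m_2 = 6(Δ_1 - Δ_0) = -102
Clamped end conditions give two more equations: 2h_0·m_0 + h_0·m_1 = 6(Δ_0 - S'(2)) = -18 and h_1·m_1 + 2h_1·m_2 = 6(S'(4) - Δ_1) = 108.
Forward elimination and back-substitution give m_0 = 31/2, m_1 = -49, m_2 = 157/2.

78.5000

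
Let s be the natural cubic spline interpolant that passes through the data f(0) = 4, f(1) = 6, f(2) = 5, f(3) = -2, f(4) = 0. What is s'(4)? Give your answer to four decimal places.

4.7857

With σ_i denoting the second derivative at x_i, h_i = 1, 1, 1, 1, and Δ_i = (y_(i+1) − y_i)/h_i = 2, -1, -7, 2:
  1·σ_0 + 4·σ_1 + 1·σ_2 = 6(Δ_1 - Δ_0) = -18
  1·σ_1 + 4·σ_2 + 1·σ_3 = 6(Δ_2 - Δ_1) = -36
  1·σ_2 + 4·σ_3 + 1·σ_4 = 6(Δ_3 - Δ_2) = 54
Natural end conditions: σ_0 = σ_4 = 0.
Solving the tridiagonal system: σ_0 = 0, σ_1 = -9/7, σ_2 = -90/7, σ_3 = 117/7, σ_4 = 0.
On [3, 4], s'(t) = b_3 + 2c_3·(t - 3) + 3d_3·(t - 3)² with b_3 = Δ_3 - h_3(2σ_3 + σ_4)/6 = -25/7, c_3 = σ_3/2 = 117/14, d_3 = (σ_4 - σ_3)/(6h_3) = -39/14. So s'(4) = 67/14.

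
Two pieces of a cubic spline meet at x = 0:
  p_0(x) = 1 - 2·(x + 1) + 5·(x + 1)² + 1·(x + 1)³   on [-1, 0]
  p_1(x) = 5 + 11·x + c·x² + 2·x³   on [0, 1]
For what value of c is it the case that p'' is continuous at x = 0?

8

p_0''(x) = 10 + 6·(x + 1), so p_0''(0) = 16. On the right, p_1''(0) = 2c, so c = 8.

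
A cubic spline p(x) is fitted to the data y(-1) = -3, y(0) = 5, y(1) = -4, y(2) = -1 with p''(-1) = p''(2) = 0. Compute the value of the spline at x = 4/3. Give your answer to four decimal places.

Put M_i = p'' at the i-th knot. Here h = (1, 1, 1) and Δ = (8, -9, 3), so the interior equations h_(i-1)·M_(i-1) + 2(h_(i-1)+h_i)·M_i + h_i·M_(i+1) = 6(Δ_i − Δ_(i-1)) read
  1·M_0 + 4·M_1 + 1·M_2 = 6(Δ_1 - Δ_0) = -102
  1·M_1 + 4·M_2 + 1·M_3 = 6(Δ_2 - Δ_1) = 72
Natural end conditions: M_0 = M_3 = 0.
Solving: M_0 = 0, M_1 = -32, M_2 = 26, M_3 = 0.
On [1, 2], p(x) = -4 - 17/3·(x - 1) + 13·(x - 1)² - 13/3·(x - 1)³.
With (x - 1) = 1/3: p(4/3) = -373/81.

-4.6049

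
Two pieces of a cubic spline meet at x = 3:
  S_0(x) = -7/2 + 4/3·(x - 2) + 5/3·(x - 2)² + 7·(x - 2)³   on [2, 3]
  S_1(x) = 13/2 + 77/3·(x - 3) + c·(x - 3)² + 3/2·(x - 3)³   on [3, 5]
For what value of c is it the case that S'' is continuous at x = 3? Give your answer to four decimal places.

22.6667

S_0''(x) = 10/3 + 42·(x - 2), so S_0''(3) = 136/3. On the right, S_1''(3) = 2c, so c = 68/3.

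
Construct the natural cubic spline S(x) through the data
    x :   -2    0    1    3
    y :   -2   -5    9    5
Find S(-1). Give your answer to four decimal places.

Let M_i = S''(x_i). Step sizes h_i = 2, 1, 2; slopes of the chords Δ_i = (y_(i+1) - y_i)/h_i = -3/2, 14, -2.
  2·M_0 + 6·M_1 + 1·M_2 = 6(Δ_1 - Δ_0) = 93
  1·M_1 + 6·M_2 + 2·M_3 = 6(Δ_2 - Δ_1) = -96
Natural end conditions: M_0 = M_3 = 0.
Hence M_0 = 0, M_1 = 654/35, M_2 = -669/35, M_3 = 0.
On [-2, 0], S(x) = -2 - 541/70·(x + 2) + 0·(x + 2)² + 109/70·(x + 2)³.
With (x + 2) = 1: S(-1) = -286/35.

-8.1714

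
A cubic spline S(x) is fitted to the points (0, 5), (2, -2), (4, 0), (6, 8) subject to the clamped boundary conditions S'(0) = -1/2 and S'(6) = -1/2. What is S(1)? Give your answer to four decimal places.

With M_i denoting the second derivative at x_i, h_i = 2, 2, 2, and Δ_i = (y_(i+1) − y_i)/h_i = -7/2, 1, 4:
  2·M_0 + 8·M_1 + 2·M_2 = 6(Δ_1 - Δ_0) = 27
  2·M_1 + 8·M_2 + 2·M_3 = 6(Δ_2 - Δ_1) = 18
Clamped end conditions give two more equations: 2h_0·M_0 + h_0·M_1 = 6(Δ_0 - S'(0)) = -18 and h_2·M_2 + 2h_2·M_3 = 6(S'(6) - Δ_2) = -27.
Hence M_0 = -33/5, M_1 = 21/5, M_2 = 33/10, M_3 = -42/5.
On [0, 2], S(x) = 5 - 1/2·x - 33/10·x² + 9/10·x³.
With x = 1: S(1) = 21/10.

2.1000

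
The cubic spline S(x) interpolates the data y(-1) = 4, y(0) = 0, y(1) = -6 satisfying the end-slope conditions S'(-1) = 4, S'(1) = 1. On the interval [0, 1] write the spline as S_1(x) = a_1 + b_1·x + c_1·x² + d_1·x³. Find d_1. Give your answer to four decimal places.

4.2500

With M_i denoting the second derivative at x_i, h_i = 1, 1, and Δ_i = (y_(i+1) − y_i)/h_i = -4, -6:
  1·M_0 + 4·M_1 + 1·M_2 = 6(Δ_1 - Δ_0) = -12
Clamped end conditions give two more equations: 2h_0·M_0 + h_0·M_1 = 6(Δ_0 - S'(-1)) = -48 and h_1·M_1 + 2h_1·M_2 = 6(S'(1) - Δ_1) = 42.
Forward elimination and back-substitution give M_0 = -45/2, M_1 = -3, M_2 = 45/2.
On [0, 1], with S_1(x) = a_1 + b_1·x + c_1·x² + d_1·x³: c_1 = M_1/2 = -3/2, d_1 = (M_2 - M_1)/(6h_1) = 17/4, b_1 = Δ_1 - h_1(2M_1 + M_2)/6 = -35/4.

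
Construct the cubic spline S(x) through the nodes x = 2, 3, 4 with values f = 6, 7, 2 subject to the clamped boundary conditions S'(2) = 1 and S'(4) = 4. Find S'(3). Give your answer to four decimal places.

Put σ_i = S'' at the i-th knot. Here h = (1, 1) and Δ = (1, -5), so the interior equations h_(i-1)·σ_(i-1) + 2(h_(i-1)+h_i)·σ_i + h_i·σ_(i+1) = 6(Δ_i − Δ_(i-1)) read
  1·σ_0 + 4·σ_1 + 1·σ_2 = 6(Δ_1 - Δ_0) = -36
Clamped end conditions give two more equations: 2h_0·σ_0 + h_0·σ_1 = 6(Δ_0 - S'(2)) = 0 and h_1·σ_1 + 2h_1·σ_2 = 6(S'(4) - Δ_1) = 54.
Solving: σ_0 = 21/2, σ_1 = -21, σ_2 = 75/2.
On [3, 4], S'(x) = b_1 + 2c_1·(x - 3) + 3d_1·(x - 3)² with b_1 = Δ_1 - h_1(2σ_1 + σ_2)/6 = -17/4, c_1 = σ_1/2 = -21/2, d_1 = (σ_2 - σ_1)/(6h_1) = 39/4. So S'(3) = -17/4.

-4.2500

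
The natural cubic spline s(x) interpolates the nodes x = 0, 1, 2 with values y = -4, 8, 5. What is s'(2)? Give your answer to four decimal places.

Put m_i = s'' at the i-th knot. Here h = (1, 1) and Δ = (12, -3), so the interior equations h_(i-1)·m_(i-1) + 2(h_(i-1)+h_i)·m_i + h_i·m_(i+1) = 6(Δ_i − Δ_(i-1)) read
  1·m_0 + 4·m_1 + 1·m_2 = 6(Δ_1 - Δ_0) = -90
Natural end conditions: m_0 = m_2 = 0.
Solving the tridiagonal system: m_0 = 0, m_1 = -45/2, m_2 = 0.
On [1, 2], s'(x) = b_1 + 2c_1·(x - 1) + 3d_1·(x - 1)² with b_1 = Δ_1 - h_1(2m_1 + m_2)/6 = 9/2, c_1 = m_1/2 = -45/4, d_1 = (m_2 - m_1)/(6h_1) = 15/4. So s'(2) = -27/4.

-6.7500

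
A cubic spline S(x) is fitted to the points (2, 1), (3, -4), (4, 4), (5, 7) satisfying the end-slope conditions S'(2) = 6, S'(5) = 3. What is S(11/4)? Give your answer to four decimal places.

-2.7688

Let M_i = S''(x_i). Step sizes h_i = 1, 1, 1; slopes of the chords Δ_i = (y_(i+1) - y_i)/h_i = -5, 8, 3.
  1·M_0 + 4·M_1 + 1·M_2 = 6(Δ_1 - Δ_0) = 78
  1·M_1 + 4·M_2 + 1·M_3 = 6(Δ_2 - Δ_1) = -30
Clamped end conditions give two more equations: 2h_0·M_0 + h_0·M_1 = 6(Δ_0 - S'(2)) = -66 and h_2·M_2 + 2h_2·M_3 = 6(S'(5) - Δ_2) = 0.
Forward elimination and back-substitution give M_0 = -258/5, M_1 = 186/5, M_2 = -96/5, M_3 = 48/5.
On [2, 3], S(x) = 1 + 6·(x - 2) - 129/5·(x - 2)² + 74/5·(x - 2)³.
With (x - 2) = 3/4: S(11/4) = -443/160.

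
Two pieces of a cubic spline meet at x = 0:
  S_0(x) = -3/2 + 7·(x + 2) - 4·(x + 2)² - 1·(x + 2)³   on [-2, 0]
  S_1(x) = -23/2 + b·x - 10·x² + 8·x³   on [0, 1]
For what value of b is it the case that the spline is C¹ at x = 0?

S_0'(x) = 7 - 8·(x + 2) - 3·(x + 2)², so S_0'(0) = -21. On the right, S_1'(0) = b, so b = -21.

-21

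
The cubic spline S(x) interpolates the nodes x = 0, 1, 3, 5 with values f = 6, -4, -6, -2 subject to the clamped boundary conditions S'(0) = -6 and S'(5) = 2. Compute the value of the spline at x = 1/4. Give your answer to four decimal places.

4.0115

Put M_i = S'' at the i-th knot. Here h = (1, 2, 2) and Δ = (-10, -1, 2), so the interior equations h_(i-1)·M_(i-1) + 2(h_(i-1)+h_i)·M_i + h_i·M_(i+1) = 6(Δ_i − Δ_(i-1)) read
  1·M_0 + 6·M_1 + 2·M_2 = 6(Δ_1 - Δ_0) = 54
  2·M_1 + 8·M_2 + 2·M_3 = 6(Δ_2 - Δ_1) = 18
Clamped end conditions give two more equations: 2h_0·M_0 + h_0·M_1 = 6(Δ_0 - S'(0)) = -24 and h_2·M_2 + 2h_2·M_3 = 6(S'(5) - Δ_2) = 0.
Solving: M_0 = -418/23, M_1 = 284/23, M_2 = -22/23, M_3 = 11/23.
On [0, 1], S(x) = 6 - 6·x - 209/23·x² + 117/23·x³.
With x = 1/4: S(1/4) = 5905/1472.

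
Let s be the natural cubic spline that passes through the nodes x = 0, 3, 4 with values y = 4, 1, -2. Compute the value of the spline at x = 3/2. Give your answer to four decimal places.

Put σ_i = s'' at the i-th knot. Here h = (3, 1) and Δ = (-1, -3), so the interior equations h_(i-1)·σ_(i-1) + 2(h_(i-1)+h_i)·σ_i + h_i·σ_(i+1) = 6(Δ_i − Δ_(i-1)) read
  3·σ_0 + 8·σ_1 + 1·σ_2 = 6(Δ_1 - Δ_0) = -12
Natural end conditions: σ_0 = σ_2 = 0.
Forward elimination and back-substitution give σ_0 = 0, σ_1 = -3/2, σ_2 = 0.
On [0, 3], s(x) = 4 - 1/4·x + 0·x² - 1/12·x³.
With x = 3/2: s(3/2) = 107/32.

3.3438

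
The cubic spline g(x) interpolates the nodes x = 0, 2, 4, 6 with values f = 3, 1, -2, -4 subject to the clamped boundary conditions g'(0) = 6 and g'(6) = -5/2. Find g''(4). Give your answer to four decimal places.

0.3667

Put σ_i = g'' at the i-th knot. Here h = (2, 2, 2) and Δ = (-1, -3/2, -1), so the interior equations h_(i-1)·σ_(i-1) + 2(h_(i-1)+h_i)·σ_i + h_i·σ_(i+1) = 6(Δ_i − Δ_(i-1)) read
  2·σ_0 + 8·σ_1 + 2·σ_2 = 6(Δ_1 - Δ_0) = -3
  2·σ_1 + 8·σ_2 + 2·σ_3 = 6(Δ_2 - Δ_1) = 3
Clamped end conditions give two more equations: 2h_0·σ_0 + h_0·σ_1 = 6(Δ_0 - g'(0)) = -42 and h_2·σ_2 + 2h_2·σ_3 = 6(g'(6) - Δ_2) = -9.
Solving the tridiagonal system: σ_0 = -176/15, σ_1 = 37/15, σ_2 = 11/30, σ_3 = -73/30.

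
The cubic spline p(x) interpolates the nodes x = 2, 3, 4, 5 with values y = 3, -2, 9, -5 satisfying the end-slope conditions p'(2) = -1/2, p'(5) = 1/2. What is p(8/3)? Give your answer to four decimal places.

-1.5654

Put σ_i = p'' at the i-th knot. Here h = (1, 1, 1) and Δ = (-5, 11, -14), so the interior equations h_(i-1)·σ_(i-1) + 2(h_(i-1)+h_i)·σ_i + h_i·σ_(i+1) = 6(Δ_i − Δ_(i-1)) read
  1·σ_0 + 4·σ_1 + 1·σ_2 = 6(Δ_1 - Δ_0) = 96
  1·σ_1 + 4·σ_2 + 1·σ_3 = 6(Δ_2 - Δ_1) = -150
Clamped end conditions give two more equations: 2h_0·σ_0 + h_0·σ_1 = 6(Δ_0 - p'(2)) = -27 and h_2·σ_2 + 2h_2·σ_3 = 6(p'(5) - Δ_2) = 87.
Solving: σ_0 = -587/15, σ_1 = 769/15, σ_2 = -1049/15, σ_3 = 1177/15.
On [2, 3], p(x) = 3 - 1/2·(x - 2) - 587/30·(x - 2)² + 226/15·(x - 2)³.
With (x - 2) = 2/3: p(8/3) = -634/405.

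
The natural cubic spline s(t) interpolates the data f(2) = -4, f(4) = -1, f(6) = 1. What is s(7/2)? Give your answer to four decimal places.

Put σ_i = s'' at the i-th knot. Here h = (2, 2) and Δ = (3/2, 1), so the interior equations h_(i-1)·σ_(i-1) + 2(h_(i-1)+h_i)·σ_i + h_i·σ_(i+1) = 6(Δ_i − Δ_(i-1)) read
  2·σ_0 + 8·σ_1 + 2·σ_2 = 6(Δ_1 - Δ_0) = -3
Natural end conditions: σ_0 = σ_2 = 0.
Forward elimination and back-substitution give σ_0 = 0, σ_1 = -3/8, σ_2 = 0.
On [2, 4], s(t) = -4 + 13/8·(t - 2) + 0·(t - 2)² - 1/32·(t - 2)³.
With (t - 2) = 3/2: s(7/2) = -427/256.

-1.6680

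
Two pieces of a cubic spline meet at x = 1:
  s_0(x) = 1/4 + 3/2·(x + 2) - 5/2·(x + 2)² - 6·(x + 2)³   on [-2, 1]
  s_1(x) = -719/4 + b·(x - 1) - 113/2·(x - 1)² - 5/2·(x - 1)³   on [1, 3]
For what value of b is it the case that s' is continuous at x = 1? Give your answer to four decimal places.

s_0'(x) = 3/2 - 5·(x + 2) - 18·(x + 2)², so s_0'(1) = -351/2. On the right, s_1'(1) = b, so b = -351/2.

-175.5000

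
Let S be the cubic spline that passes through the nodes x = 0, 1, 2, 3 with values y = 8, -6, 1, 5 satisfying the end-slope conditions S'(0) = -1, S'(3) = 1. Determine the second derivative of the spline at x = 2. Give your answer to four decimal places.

Put σ_i = S'' at the i-th knot. Here h = (1, 1, 1) and Δ = (-14, 7, 4), so the interior equations h_(i-1)·σ_(i-1) + 2(h_(i-1)+h_i)·σ_i + h_i·σ_(i+1) = 6(Δ_i − Δ_(i-1)) read
  1·σ_0 + 4·σ_1 + 1·σ_2 = 6(Δ_1 - Δ_0) = 126
  1·σ_1 + 4·σ_2 + 1·σ_3 = 6(Δ_2 - Δ_1) = -18
Clamped end conditions give two more equations: 2h_0·σ_0 + h_0·σ_1 = 6(Δ_0 - S'(0)) = -78 and h_2·σ_2 + 2h_2·σ_3 = 6(S'(3) - Δ_2) = -18.
Forward elimination and back-substitution give σ_0 = -976/15, σ_1 = 782/15, σ_2 = -262/15, σ_3 = -4/15.

-17.4667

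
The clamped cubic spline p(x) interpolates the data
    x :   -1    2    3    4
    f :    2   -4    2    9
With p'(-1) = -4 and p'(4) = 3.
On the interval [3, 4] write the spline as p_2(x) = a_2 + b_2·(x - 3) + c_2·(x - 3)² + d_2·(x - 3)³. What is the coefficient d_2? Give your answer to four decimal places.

Write M_i for p''(x_i). With h_i = 3, 1, 1 and divided differences Δ_i = -2, 6, 7, the continuity of p' gives the tridiagonal system
  3·M_0 + 8·M_1 + 1·M_2 = 6(Δ_1 - Δ_0) = 48
  1·M_1 + 4·M_2 + 1·M_3 = 6(Δ_2 - Δ_1) = 6
Clamped end conditions give two more equations: 2h_0·M_0 + h_0·M_1 = 6(Δ_0 - p'(-1)) = 12 and h_2·M_2 + 2h_2·M_3 = 6(p'(4) - Δ_2) = -24.
Solving the tridiagonal system: M_0 = -28/29, M_1 = 172/29, M_2 = 100/29, M_3 = -398/29.
On [3, 4], with p_2(x) = a_2 + b_2·(x - 3) + c_2·(x - 3)² + d_2·(x - 3)³: c_2 = M_2/2 = 50/29, d_2 = (M_3 - M_2)/(6h_2) = -83/29, b_2 = Δ_2 - h_2(2M_2 + M_3)/6 = 236/29.

-2.8621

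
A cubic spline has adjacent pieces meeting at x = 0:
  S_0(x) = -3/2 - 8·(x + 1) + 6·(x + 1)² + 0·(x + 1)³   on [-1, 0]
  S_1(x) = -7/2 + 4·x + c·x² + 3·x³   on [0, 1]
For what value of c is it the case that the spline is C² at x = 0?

S_0''(x) = 12 + 0·(x + 1), so S_0''(0) = 12. On the right, S_1''(0) = 2c, so c = 6.

6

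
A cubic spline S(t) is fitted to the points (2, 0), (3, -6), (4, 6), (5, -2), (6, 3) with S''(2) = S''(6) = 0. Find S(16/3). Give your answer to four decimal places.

-2.2712

Put M_i = S'' at the i-th knot. Here h = (1, 1, 1, 1) and Δ = (-6, 12, -8, 5), so the interior equations h_(i-1)·M_(i-1) + 2(h_(i-1)+h_i)·M_i + h_i·M_(i+1) = 6(Δ_i − Δ_(i-1)) read
  1·M_0 + 4·M_1 + 1·M_2 = 6(Δ_1 - Δ_0) = 108
  1·M_1 + 4·M_2 + 1·M_3 = 6(Δ_2 - Δ_1) = -120
  1·M_2 + 4·M_3 + 1·M_4 = 6(Δ_3 - Δ_2) = 78
Natural end conditions: M_0 = M_4 = 0.
Solving the tridiagonal system: M_0 = 0, M_1 = 1089/28, M_2 = -333/7, M_3 = 879/28, M_4 = 0.
On [5, 6], S(t) = -2 - 153/28·(t - 5) + 879/56·(t - 5)² - 293/56·(t - 5)³.
With (t - 5) = 1/3: S(16/3) = -1717/756.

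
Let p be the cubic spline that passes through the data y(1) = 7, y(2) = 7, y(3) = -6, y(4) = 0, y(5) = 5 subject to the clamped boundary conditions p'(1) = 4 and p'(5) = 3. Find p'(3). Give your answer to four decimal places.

Let σ_i = p''(x_i). Step sizes h_i = 1, 1, 1, 1; slopes of the chords Δ_i = (y_(i+1) - y_i)/h_i = 0, -13, 6, 5.
  1·σ_0 + 4·σ_1 + 1·σ_2 = 6(Δ_1 - Δ_0) = -78
  1·σ_1 + 4·σ_2 + 1·σ_3 = 6(Δ_2 - Δ_1) = 114
  1·σ_2 + 4·σ_3 + 1·σ_4 = 6(Δ_3 - Δ_2) = -6
Clamped end conditions give two more equations: 2h_0·σ_0 + h_0·σ_1 = 6(Δ_0 - p'(1)) = -24 and h_3·σ_3 + 2h_3·σ_4 = 6(p'(5) - Δ_3) = -12.
Solving the tridiagonal system: σ_0 = 83/28, σ_1 = -419/14, σ_2 = 155/4, σ_3 = -155/14, σ_4 = -13/28.
On [3, 4], p'(x) = b_2 + 2c_2·(x - 3) + 3d_2·(x - 3)² with b_2 = Δ_2 - h_2(2σ_2 + σ_3)/6 = -71/14, c_2 = σ_2/2 = 155/8, d_2 = (σ_3 - σ_2)/(6h_2) = -465/56. So p'(3) = -71/14.

-5.0714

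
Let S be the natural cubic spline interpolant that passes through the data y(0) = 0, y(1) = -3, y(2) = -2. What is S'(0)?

Write m_i for S''(x_i). With h_i = 1, 1 and divided differences Δ_i = -3, 1, the continuity of S' gives the tridiagonal system
  1·m_0 + 4·m_1 + 1·m_2 = 6(Δ_1 - Δ_0) = 24
Natural end conditions: m_0 = m_2 = 0.
Solving the tridiagonal system: m_0 = 0, m_1 = 6, m_2 = 0.
On [0, 1], S'(x) = b_0 + 2c_0·x + 3d_0·x² with b_0 = Δ_0 - h_0(2m_0 + m_1)/6 = -4, c_0 = m_0/2 = 0, d_0 = (m_1 - m_0)/(6h_0) = 1. So S'(0) = -4.

-4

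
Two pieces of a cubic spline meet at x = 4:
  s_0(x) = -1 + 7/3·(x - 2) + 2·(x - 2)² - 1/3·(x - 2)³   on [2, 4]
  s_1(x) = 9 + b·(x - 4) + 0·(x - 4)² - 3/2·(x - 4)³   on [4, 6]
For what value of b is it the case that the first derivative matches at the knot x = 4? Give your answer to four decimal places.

6.3333

s_0'(x) = 7/3 + 4·(x - 2) - 1·(x - 2)², so s_0'(4) = 19/3. On the right, s_1'(4) = b, so b = 19/3.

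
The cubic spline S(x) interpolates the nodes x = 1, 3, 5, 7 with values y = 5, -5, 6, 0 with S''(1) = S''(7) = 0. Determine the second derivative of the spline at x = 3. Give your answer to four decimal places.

With σ_i denoting the second derivative at x_i, h_i = 2, 2, 2, and Δ_i = (y_(i+1) − y_i)/h_i = -5, 11/2, -3:
  2·σ_0 + 8·σ_1 + 2·σ_2 = 6(Δ_1 - Δ_0) = 63
  2·σ_1 + 8·σ_2 + 2·σ_3 = 6(Δ_2 - Δ_1) = -51
Natural end conditions: σ_0 = σ_3 = 0.
Solving the tridiagonal system: σ_0 = 0, σ_1 = 101/10, σ_2 = -89/10, σ_3 = 0.

10.1000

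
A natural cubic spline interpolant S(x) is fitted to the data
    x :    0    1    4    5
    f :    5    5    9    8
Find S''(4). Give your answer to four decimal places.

-2.4727

With σ_i denoting the second derivative at x_i, h_i = 1, 3, 1, and Δ_i = (y_(i+1) − y_i)/h_i = 0, 4/3, -1:
  1·σ_0 + 8·σ_1 + 3·σ_2 = 6(Δ_1 - Δ_0) = 8
  3·σ_1 + 8·σ_2 + 1·σ_3 = 6(Δ_2 - Δ_1) = -14
Natural end conditions: σ_0 = σ_3 = 0.
Solving the tridiagonal system: σ_0 = 0, σ_1 = 106/55, σ_2 = -136/55, σ_3 = 0.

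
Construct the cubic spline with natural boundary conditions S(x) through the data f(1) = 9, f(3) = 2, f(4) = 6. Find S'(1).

-6

Write M_i for S''(x_i). With h_i = 2, 1 and divided differences Δ_i = -7/2, 4, the continuity of S' gives the tridiagonal system
  2·M_0 + 6·M_1 + 1·M_2 = 6(Δ_1 - Δ_0) = 45
Natural end conditions: M_0 = M_2 = 0.
Solving the tridiagonal system: M_0 = 0, M_1 = 15/2, M_2 = 0.
On [1, 3], S'(x) = b_0 + 2c_0·(x - 1) + 3d_0·(x - 1)² with b_0 = Δ_0 - h_0(2M_0 + M_1)/6 = -6, c_0 = M_0/2 = 0, d_0 = (M_1 - M_0)/(6h_0) = 5/8. So S'(1) = -6.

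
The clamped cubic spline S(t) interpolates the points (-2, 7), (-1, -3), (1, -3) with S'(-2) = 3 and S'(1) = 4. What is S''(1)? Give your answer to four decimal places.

-3.6667

Put M_i = S'' at the i-th knot. Here h = (1, 2) and Δ = (-10, 0), so the interior equations h_(i-1)·M_(i-1) + 2(h_(i-1)+h_i)·M_i + h_i·M_(i+1) = 6(Δ_i − Δ_(i-1)) read
  1·M_0 + 6·M_1 + 2·M_2 = 6(Δ_1 - Δ_0) = 60
Clamped end conditions give two more equations: 2h_0·M_0 + h_0·M_1 = 6(Δ_0 - S'(-2)) = -78 and h_1·M_1 + 2h_1·M_2 = 6(S'(1) - Δ_1) = 24.
Hence M_0 = -146/3, M_1 = 58/3, M_2 = -11/3.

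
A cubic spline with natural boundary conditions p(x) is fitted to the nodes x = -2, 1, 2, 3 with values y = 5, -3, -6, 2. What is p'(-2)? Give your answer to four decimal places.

Put m_i = p'' at the i-th knot. Here h = (3, 1, 1) and Δ = (-8/3, -3, 8), so the interior equations h_(i-1)·m_(i-1) + 2(h_(i-1)+h_i)·m_i + h_i·m_(i+1) = 6(Δ_i − Δ_(i-1)) read
  3·m_0 + 8·m_1 + 1·m_2 = 6(Δ_1 - Δ_0) = -2
  1·m_1 + 4·m_2 + 1·m_3 = 6(Δ_2 - Δ_1) = 66
Natural end conditions: m_0 = m_3 = 0.
Hence m_0 = 0, m_1 = -74/31, m_2 = 530/31, m_3 = 0.
On [-2, 1], p'(x) = b_0 + 2c_0·(x + 2) + 3d_0·(x + 2)² with b_0 = Δ_0 - h_0(2m_0 + m_1)/6 = -137/93, c_0 = m_0/2 = 0, d_0 = (m_1 - m_0)/(6h_0) = -37/279. So p'(-2) = -137/93.

-1.4731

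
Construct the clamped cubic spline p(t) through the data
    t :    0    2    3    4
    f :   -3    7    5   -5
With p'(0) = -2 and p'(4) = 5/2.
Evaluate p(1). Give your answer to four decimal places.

0.3977

Put m_i = p'' at the i-th knot. Here h = (2, 1, 1) and Δ = (5, -2, -10), so the interior equations h_(i-1)·m_(i-1) + 2(h_(i-1)+h_i)·m_i + h_i·m_(i+1) = 6(Δ_i − Δ_(i-1)) read
  2·m_0 + 6·m_1 + 1·m_2 = 6(Δ_1 - Δ_0) = -42
  1·m_1 + 4·m_2 + 1·m_3 = 6(Δ_2 - Δ_1) = -48
Clamped end conditions give two more equations: 2h_0·m_0 + h_0·m_1 = 6(Δ_0 - p'(0)) = 42 and h_2·m_2 + 2h_2·m_3 = 6(p'(4) - Δ_2) = 75.
Forward elimination and back-substitution give m_0 = 321/22, m_1 = -90/11, m_2 = -243/11, m_3 = 534/11.
On [0, 2], p(t) = -3 - 2·t + 321/44·t² - 167/88·t³.
With t = 1: p(1) = 35/88.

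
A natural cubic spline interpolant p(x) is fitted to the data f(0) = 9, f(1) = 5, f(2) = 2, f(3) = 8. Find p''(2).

Let M_i = p''(x_i). Step sizes h_i = 1, 1, 1; slopes of the chords Δ_i = (y_(i+1) - y_i)/h_i = -4, -3, 6.
  1·M_0 + 4·M_1 + 1·M_2 = 6(Δ_1 - Δ_0) = 6
  1·M_1 + 4·M_2 + 1·M_3 = 6(Δ_2 - Δ_1) = 54
Natural end conditions: M_0 = M_3 = 0.
Solving the tridiagonal system: M_0 = 0, M_1 = -2, M_2 = 14, M_3 = 0.

14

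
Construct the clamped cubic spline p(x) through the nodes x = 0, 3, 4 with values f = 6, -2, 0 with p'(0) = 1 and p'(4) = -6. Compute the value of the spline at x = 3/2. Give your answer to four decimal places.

1.1094

Put M_i = p'' at the i-th knot. Here h = (3, 1) and Δ = (-8/3, 2), so the interior equations h_(i-1)·M_(i-1) + 2(h_(i-1)+h_i)·M_i + h_i·M_(i+1) = 6(Δ_i − Δ_(i-1)) read
  3·M_0 + 8·M_1 + 1·M_2 = 6(Δ_1 - Δ_0) = 28
Clamped end conditions give two more equations: 2h_0·M_0 + h_0·M_1 = 6(Δ_0 - p'(0)) = -22 and h_1·M_1 + 2h_1·M_2 = 6(p'(4) - Δ_1) = -48.
Solving the tridiagonal system: M_0 = -107/12, M_1 = 21/2, M_2 = -117/4.
On [0, 3], p(x) = 6 + 1·x - 107/24·x² + 233/216·x³.
With x = 3/2: p(3/2) = 71/64.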